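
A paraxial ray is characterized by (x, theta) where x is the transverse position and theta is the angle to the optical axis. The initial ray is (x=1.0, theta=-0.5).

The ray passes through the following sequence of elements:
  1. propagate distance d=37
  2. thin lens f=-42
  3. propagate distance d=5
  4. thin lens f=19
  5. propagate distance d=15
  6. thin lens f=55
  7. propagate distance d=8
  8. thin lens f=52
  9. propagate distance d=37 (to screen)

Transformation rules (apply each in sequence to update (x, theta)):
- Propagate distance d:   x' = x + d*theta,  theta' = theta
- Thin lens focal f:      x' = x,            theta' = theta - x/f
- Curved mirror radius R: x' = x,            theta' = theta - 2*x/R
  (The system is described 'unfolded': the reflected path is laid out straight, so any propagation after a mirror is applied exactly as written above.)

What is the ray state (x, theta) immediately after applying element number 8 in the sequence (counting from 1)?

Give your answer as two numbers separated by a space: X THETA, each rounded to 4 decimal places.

Initial: x=1.0000 theta=-0.5000
After 1 (propagate distance d=37): x=-17.5000 theta=-0.5000
After 2 (thin lens f=-42): x=-17.5000 theta=-11/12 (≈-0.9167)
After 3 (propagate distance d=5): x=-265/12 (≈-22.0833) theta=-11/12 (≈-0.9167)
After 4 (thin lens f=19): x=-265/12 (≈-22.0833) theta=14/57 (≈0.2456)
After 5 (propagate distance d=15): x=-4195/228 (≈-18.3991) theta=14/57 (≈0.2456)
After 6 (thin lens f=55): x=-4195/228 (≈-18.3991) theta=485/836 (≈0.5801)
After 7 (propagate distance d=8): x=-34505/2508 (≈-13.7580) theta=485/836 (≈0.5801)
After 8 (thin lens f=52): x=-34505/2508 (≈-13.7580) theta=10015/11856 (≈0.8447)
Rounded to 4 decimal places: x = -13.7580, theta = 0.8447

Answer: -13.7580 0.8447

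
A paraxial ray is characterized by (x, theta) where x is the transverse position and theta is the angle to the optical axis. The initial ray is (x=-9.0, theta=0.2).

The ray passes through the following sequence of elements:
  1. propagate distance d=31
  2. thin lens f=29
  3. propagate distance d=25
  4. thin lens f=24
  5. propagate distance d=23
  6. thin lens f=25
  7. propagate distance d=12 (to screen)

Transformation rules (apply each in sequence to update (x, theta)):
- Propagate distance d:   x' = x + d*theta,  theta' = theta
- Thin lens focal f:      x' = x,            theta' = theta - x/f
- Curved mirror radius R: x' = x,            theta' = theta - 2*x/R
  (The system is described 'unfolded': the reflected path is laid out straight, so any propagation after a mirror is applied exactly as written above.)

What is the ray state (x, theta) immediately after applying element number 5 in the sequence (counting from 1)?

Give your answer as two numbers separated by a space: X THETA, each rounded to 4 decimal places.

Answer: 7.0129 0.1043

Derivation:
Initial: x=-9.0000 theta=0.2000
After 1 (propagate distance d=31): x=-2.8000 theta=0.2000
After 2 (thin lens f=29): x=-2.8000 theta=43/145 (≈0.2966)
After 3 (propagate distance d=25): x=669/145 (≈4.6138) theta=43/145 (≈0.2966)
After 4 (thin lens f=24): x=669/145 (≈4.6138) theta=121/1160 (≈0.1043)
After 5 (propagate distance d=23): x=1627/232 (≈7.0129) theta=121/1160 (≈0.1043)
Rounded to 4 decimal places: x = 7.0129, theta = 0.1043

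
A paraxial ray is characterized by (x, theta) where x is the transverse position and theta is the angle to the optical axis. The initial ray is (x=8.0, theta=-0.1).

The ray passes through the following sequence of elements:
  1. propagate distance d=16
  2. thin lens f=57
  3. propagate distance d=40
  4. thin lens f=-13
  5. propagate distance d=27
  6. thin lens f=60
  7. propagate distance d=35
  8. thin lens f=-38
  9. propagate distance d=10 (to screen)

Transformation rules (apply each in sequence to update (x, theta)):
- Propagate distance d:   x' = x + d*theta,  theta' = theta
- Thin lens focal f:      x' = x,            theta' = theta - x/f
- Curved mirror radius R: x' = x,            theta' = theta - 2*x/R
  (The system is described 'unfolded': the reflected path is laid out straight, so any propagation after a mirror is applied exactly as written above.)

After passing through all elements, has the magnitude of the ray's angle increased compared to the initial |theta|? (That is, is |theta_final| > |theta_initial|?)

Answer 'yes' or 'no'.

Initial: x=8.0000 theta=-0.1000
After 1 (propagate distance d=16): x=6.4000 theta=-0.1000
After 2 (thin lens f=57): x=6.4000 theta=-121/570 (≈-0.2123)
After 3 (propagate distance d=40): x=-596/285 (≈-2.0912) theta=-121/570 (≈-0.2123)
After 4 (thin lens f=-13): x=-596/285 (≈-2.0912) theta=-553/1482 (≈-0.3731)
After 5 (propagate distance d=27): x=-90151/7410 (≈-12.1661) theta=-553/1482 (≈-0.3731)
After 6 (thin lens f=60): x=-90151/7410 (≈-12.1661) theta=-75749/444600 (≈-0.1704)
After 7 (propagate distance d=35): x=-16969/936 (≈-18.1293) theta=-75749/444600 (≈-0.1704)
After 8 (thin lens f=-38): x=-16969/936 (≈-18.1293) theta=-575723/889200 (≈-0.6475)
After 9 (propagate distance d=10 (to screen)): x=-1093889/44460 (≈-24.6039) theta=-575723/889200 (≈-0.6475)
|theta_initial|=0.1000 |theta_final|=575723/889200 (≈0.6475) -> increased

Answer: yes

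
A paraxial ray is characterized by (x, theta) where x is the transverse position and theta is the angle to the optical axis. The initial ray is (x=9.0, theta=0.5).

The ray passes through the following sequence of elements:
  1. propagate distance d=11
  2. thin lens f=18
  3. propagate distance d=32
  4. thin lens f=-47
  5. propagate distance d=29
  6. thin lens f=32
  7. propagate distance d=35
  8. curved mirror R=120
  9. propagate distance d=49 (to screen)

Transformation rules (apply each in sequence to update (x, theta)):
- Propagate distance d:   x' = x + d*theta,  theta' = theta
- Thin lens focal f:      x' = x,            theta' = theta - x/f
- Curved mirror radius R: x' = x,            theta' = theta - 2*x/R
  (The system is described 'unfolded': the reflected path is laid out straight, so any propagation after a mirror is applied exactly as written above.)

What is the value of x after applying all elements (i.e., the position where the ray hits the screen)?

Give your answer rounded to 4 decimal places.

Initial: x=9.0000 theta=0.5000
After 1 (propagate distance d=11): x=14.5000 theta=0.5000
After 2 (thin lens f=18): x=14.5000 theta=-11/36 (≈-0.3056)
After 3 (propagate distance d=32): x=85/18 (≈4.7222) theta=-11/36 (≈-0.3056)
After 4 (thin lens f=-47): x=85/18 (≈4.7222) theta=-347/1692 (≈-0.2051)
After 5 (propagate distance d=29): x=-691/564 (≈-1.2252) theta=-347/1692 (≈-0.2051)
After 6 (thin lens f=32): x=-691/564 (≈-1.2252) theta=-9031/54144 (≈-0.1668)
After 7 (propagate distance d=35): x=-382421/54144 (≈-7.0630) theta=-9031/54144 (≈-0.1668)
After 8 (curved mirror R=120): x=-382421/54144 (≈-7.0630) theta=-159439/3248640 (≈-0.0491)
After 9 (propagate distance d=49 (to screen)): x=-30757771/3248640 (≈-9.4679) theta=-159439/3248640 (≈-0.0491)
Rounded to 4 decimal places: x = -9.4679

Answer: -9.4679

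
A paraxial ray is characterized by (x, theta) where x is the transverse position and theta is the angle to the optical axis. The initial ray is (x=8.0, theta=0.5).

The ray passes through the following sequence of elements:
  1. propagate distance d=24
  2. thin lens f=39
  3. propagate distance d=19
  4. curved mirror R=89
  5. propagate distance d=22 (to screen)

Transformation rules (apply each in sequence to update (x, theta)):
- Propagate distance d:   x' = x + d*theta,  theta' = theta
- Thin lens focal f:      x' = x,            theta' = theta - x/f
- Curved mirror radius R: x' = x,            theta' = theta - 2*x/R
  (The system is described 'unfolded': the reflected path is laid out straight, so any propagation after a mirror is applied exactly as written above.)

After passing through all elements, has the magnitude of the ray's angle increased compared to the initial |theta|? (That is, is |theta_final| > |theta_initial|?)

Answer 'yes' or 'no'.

Initial: x=8.0000 theta=0.5000
After 1 (propagate distance d=24): x=20.0000 theta=0.5000
After 2 (thin lens f=39): x=20.0000 theta=-1/78 (≈-0.0128)
After 3 (propagate distance d=19): x=1541/78 (≈19.7564) theta=-1/78 (≈-0.0128)
After 4 (curved mirror R=89): x=1541/78 (≈19.7564) theta=-1057/2314 (≈-0.4568)
After 5 (propagate distance d=22 (to screen)): x=67387/6942 (≈9.7071) theta=-1057/2314 (≈-0.4568)
|theta_initial|=0.5000 |theta_final|=1057/2314 (≈0.4568) -> not increased

Answer: no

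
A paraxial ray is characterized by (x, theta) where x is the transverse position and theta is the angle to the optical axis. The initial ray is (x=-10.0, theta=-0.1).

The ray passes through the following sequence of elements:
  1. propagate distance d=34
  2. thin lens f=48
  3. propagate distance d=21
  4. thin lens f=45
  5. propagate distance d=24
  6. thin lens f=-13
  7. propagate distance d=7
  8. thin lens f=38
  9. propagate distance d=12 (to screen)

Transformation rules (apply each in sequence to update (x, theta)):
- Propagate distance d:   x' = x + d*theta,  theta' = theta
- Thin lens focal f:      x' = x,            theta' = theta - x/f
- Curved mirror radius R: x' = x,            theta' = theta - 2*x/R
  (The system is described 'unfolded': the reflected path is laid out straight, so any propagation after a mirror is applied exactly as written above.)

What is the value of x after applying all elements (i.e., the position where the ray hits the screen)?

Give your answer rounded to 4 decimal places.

Answer: 6.2137

Derivation:
Initial: x=-10.0000 theta=-0.1000
After 1 (propagate distance d=34): x=-13.4000 theta=-0.1000
After 2 (thin lens f=48): x=-13.4000 theta=43/240 (≈0.1792)
After 3 (propagate distance d=21): x=-9.6375 theta=43/240 (≈0.1792)
After 4 (thin lens f=45): x=-9.6375 theta=59/150 (≈0.3933)
After 5 (propagate distance d=24): x=-0.1975 theta=59/150 (≈0.3933)
After 6 (thin lens f=-13): x=-0.1975 theta=5899/15600 (≈0.3781)
After 7 (propagate distance d=7): x=9553/3900 (≈2.4495) theta=5899/15600 (≈0.3781)
After 8 (thin lens f=38): x=9553/3900 (≈2.4495) theta=3719/11856 (≈0.3137)
After 9 (propagate distance d=12 (to screen)): x=115108/18525 (≈6.2137) theta=3719/11856 (≈0.3137)
Rounded to 4 decimal places: x = 6.2137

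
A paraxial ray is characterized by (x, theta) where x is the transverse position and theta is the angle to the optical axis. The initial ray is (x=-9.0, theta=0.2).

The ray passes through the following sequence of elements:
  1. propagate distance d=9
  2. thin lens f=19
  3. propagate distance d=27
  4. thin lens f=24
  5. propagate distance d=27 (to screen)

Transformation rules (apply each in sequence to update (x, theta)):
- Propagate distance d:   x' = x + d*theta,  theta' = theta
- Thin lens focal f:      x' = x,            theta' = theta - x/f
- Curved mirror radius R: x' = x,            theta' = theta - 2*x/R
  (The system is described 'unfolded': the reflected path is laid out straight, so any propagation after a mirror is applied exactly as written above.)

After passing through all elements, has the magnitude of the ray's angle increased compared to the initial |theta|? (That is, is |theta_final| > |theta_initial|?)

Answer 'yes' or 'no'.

Answer: yes

Derivation:
Initial: x=-9.0000 theta=0.2000
After 1 (propagate distance d=9): x=-7.2000 theta=0.2000
After 2 (thin lens f=19): x=-7.2000 theta=11/19 (≈0.5789)
After 3 (propagate distance d=27): x=801/95 (≈8.4316) theta=11/19 (≈0.5789)
After 4 (thin lens f=24): x=801/95 (≈8.4316) theta=173/760 (≈0.2276)
After 5 (propagate distance d=27 (to screen)): x=11079/760 (≈14.5776) theta=173/760 (≈0.2276)
|theta_initial|=0.2000 |theta_final|=173/760 (≈0.2276) -> increased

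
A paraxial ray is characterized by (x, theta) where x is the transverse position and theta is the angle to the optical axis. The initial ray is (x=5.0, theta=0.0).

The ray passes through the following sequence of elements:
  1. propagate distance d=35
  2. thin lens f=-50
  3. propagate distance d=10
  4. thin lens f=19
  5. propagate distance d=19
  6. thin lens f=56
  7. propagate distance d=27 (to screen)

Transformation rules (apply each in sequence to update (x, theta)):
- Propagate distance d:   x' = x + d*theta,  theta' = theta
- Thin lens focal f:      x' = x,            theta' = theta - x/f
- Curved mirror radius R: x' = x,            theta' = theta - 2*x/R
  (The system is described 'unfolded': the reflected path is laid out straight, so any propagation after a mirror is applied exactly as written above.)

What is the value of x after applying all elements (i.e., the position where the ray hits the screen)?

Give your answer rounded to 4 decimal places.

Initial: x=5.0000 theta=0.0000
After 1 (propagate distance d=35): x=5.0000 theta=0.0000
After 2 (thin lens f=-50): x=5.0000 theta=0.1000
After 3 (propagate distance d=10): x=6.0000 theta=0.1000
After 4 (thin lens f=19): x=6.0000 theta=-41/190 (≈-0.2158)
After 5 (propagate distance d=19): x=1.9000 theta=-41/190 (≈-0.2158)
After 6 (thin lens f=56): x=1.9000 theta=-2657/10640 (≈-0.2497)
After 7 (propagate distance d=27 (to screen)): x=-51523/10640 (≈-4.8424) theta=-2657/10640 (≈-0.2497)
Rounded to 4 decimal places: x = -4.8424

Answer: -4.8424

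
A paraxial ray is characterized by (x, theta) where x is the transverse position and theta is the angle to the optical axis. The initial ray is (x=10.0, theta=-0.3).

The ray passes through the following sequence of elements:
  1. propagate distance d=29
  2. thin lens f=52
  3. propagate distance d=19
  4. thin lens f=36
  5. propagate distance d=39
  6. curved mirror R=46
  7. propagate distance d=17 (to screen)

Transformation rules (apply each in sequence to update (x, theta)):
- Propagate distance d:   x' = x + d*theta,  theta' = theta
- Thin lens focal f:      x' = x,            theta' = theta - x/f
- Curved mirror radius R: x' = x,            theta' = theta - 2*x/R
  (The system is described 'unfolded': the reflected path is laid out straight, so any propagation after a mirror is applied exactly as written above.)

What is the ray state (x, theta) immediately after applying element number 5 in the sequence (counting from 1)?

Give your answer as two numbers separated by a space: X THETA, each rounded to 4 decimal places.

Initial: x=10.0000 theta=-0.3000
After 1 (propagate distance d=29): x=1.3000 theta=-0.3000
After 2 (thin lens f=52): x=1.3000 theta=-0.3250
After 3 (propagate distance d=19): x=-4.8750 theta=-0.3250
After 4 (thin lens f=36): x=-4.8750 theta=-91/480 (≈-0.1896)
After 5 (propagate distance d=39): x=-1963/160 (≈-12.2688) theta=-91/480 (≈-0.1896)
Rounded to 4 decimal places: x = -12.2688, theta = -0.1896

Answer: -12.2688 -0.1896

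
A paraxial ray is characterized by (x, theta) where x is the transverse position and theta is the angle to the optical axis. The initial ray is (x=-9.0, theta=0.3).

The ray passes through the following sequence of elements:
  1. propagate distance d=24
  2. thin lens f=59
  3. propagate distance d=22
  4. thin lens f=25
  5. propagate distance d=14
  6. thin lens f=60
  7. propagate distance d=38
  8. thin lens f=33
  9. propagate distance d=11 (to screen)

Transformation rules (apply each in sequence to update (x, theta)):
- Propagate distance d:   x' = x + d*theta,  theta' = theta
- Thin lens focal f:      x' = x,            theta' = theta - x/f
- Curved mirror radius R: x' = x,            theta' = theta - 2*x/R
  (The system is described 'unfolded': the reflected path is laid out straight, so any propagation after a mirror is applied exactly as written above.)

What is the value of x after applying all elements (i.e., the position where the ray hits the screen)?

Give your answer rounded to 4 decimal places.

Initial: x=-9.0000 theta=0.3000
After 1 (propagate distance d=24): x=-1.8000 theta=0.3000
After 2 (thin lens f=59): x=-1.8000 theta=39/118 (≈0.3305)
After 3 (propagate distance d=22): x=1614/295 (≈5.4712) theta=39/118 (≈0.3305)
After 4 (thin lens f=25): x=1614/295 (≈5.4712) theta=1647/14750 (≈0.1117)
After 5 (propagate distance d=14): x=51879/7375 (≈7.0344) theta=1647/14750 (≈0.1117)
After 6 (thin lens f=60): x=51879/7375 (≈7.0344) theta=-823/147500 (≈-0.0056)
After 7 (propagate distance d=38): x=503153/73750 (≈6.8224) theta=-823/147500 (≈-0.0056)
After 8 (thin lens f=33): x=503153/73750 (≈6.8224) theta=-206693/973500 (≈-0.2123)
After 9 (propagate distance d=11 (to screen)): x=1985453/442500 (≈4.4869) theta=-206693/973500 (≈-0.2123)
Rounded to 4 decimal places: x = 4.4869

Answer: 4.4869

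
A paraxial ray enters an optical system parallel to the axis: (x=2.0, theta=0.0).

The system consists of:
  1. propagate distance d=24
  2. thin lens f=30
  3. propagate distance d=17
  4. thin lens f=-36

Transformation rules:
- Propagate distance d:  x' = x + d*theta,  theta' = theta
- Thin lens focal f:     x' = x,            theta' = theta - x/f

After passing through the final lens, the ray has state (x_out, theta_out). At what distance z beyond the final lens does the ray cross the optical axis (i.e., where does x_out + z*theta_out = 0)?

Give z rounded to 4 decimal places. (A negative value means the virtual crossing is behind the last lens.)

Initial: x=2.0000 theta=0.0000
After 1 (propagate distance d=24): x=2.0000 theta=0.0000
After 2 (thin lens f=30): x=2.0000 theta=-1/15 (≈-0.0667)
After 3 (propagate distance d=17): x=13/15 (≈0.8667) theta=-1/15 (≈-0.0667)
After 4 (thin lens f=-36): x=13/15 (≈0.8667) theta=-23/540 (≈-0.0426)
z_focus = -x_out/theta_out = -(13/15)/(-23/540) = 468/23 ≈ 20.3478
Rounded to 4 decimal places: z = 20.3478

Answer: 20.3478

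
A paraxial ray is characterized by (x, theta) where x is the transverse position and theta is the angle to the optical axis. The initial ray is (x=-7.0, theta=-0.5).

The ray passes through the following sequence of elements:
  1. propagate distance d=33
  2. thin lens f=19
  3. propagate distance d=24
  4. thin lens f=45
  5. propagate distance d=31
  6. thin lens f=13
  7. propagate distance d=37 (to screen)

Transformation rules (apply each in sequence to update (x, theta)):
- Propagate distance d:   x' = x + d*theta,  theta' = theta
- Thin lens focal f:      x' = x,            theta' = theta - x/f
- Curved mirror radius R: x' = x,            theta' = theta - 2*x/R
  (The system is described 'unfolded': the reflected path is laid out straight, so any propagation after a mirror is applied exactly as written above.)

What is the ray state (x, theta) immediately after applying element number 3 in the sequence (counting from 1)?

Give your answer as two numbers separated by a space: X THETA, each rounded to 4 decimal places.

Answer: -5.8158 0.7368

Derivation:
Initial: x=-7.0000 theta=-0.5000
After 1 (propagate distance d=33): x=-23.5000 theta=-0.5000
After 2 (thin lens f=19): x=-23.5000 theta=14/19 (≈0.7368)
After 3 (propagate distance d=24): x=-221/38 (≈-5.8158) theta=14/19 (≈0.7368)
Rounded to 4 decimal places: x = -5.8158, theta = 0.7368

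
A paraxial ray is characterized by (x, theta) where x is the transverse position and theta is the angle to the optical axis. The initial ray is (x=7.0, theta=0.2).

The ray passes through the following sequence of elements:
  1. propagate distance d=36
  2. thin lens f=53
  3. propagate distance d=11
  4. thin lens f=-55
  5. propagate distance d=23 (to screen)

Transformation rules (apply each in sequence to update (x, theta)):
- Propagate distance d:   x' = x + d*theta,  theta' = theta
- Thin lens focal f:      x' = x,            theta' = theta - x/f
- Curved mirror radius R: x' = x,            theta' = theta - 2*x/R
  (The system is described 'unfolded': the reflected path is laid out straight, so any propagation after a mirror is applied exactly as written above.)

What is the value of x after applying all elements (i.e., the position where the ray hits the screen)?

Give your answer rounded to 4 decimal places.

Answer: 17.5163

Derivation:
Initial: x=7.0000 theta=0.2000
After 1 (propagate distance d=36): x=14.2000 theta=0.2000
After 2 (thin lens f=53): x=14.2000 theta=-18/265 (≈-0.0679)
After 3 (propagate distance d=11): x=713/53 (≈13.4528) theta=-18/265 (≈-0.0679)
After 4 (thin lens f=-55): x=713/53 (≈13.4528) theta=103/583 (≈0.1767)
After 5 (propagate distance d=23 (to screen)): x=10212/583 (≈17.5163) theta=103/583 (≈0.1767)
Rounded to 4 decimal places: x = 17.5163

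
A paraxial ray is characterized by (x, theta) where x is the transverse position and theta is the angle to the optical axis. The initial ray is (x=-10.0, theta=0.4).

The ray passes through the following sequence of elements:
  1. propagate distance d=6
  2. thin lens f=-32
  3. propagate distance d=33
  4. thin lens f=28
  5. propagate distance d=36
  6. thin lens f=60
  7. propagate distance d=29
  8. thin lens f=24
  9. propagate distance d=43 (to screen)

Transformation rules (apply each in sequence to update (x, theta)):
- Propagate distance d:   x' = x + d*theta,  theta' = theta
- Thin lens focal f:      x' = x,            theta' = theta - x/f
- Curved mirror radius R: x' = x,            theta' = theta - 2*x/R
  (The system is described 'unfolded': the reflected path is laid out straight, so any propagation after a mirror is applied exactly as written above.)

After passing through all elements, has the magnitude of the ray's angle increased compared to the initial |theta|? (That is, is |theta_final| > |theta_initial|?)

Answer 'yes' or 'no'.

Initial: x=-10.0000 theta=0.4000
After 1 (propagate distance d=6): x=-7.6000 theta=0.4000
After 2 (thin lens f=-32): x=-7.6000 theta=0.1625
After 3 (propagate distance d=33): x=-2.2375 theta=0.1625
After 4 (thin lens f=28): x=-2.2375 theta=543/2240 (≈0.2424)
After 5 (propagate distance d=36): x=1817/280 (≈6.4893) theta=543/2240 (≈0.2424)
After 6 (thin lens f=60): x=1817/280 (≈6.4893) theta=4511/33600 (≈0.1343)
After 7 (propagate distance d=29): x=49837/4800 (≈10.3827) theta=4511/33600 (≈0.1343)
After 8 (thin lens f=24): x=49837/4800 (≈10.3827) theta=-48119/161280 (≈-0.2984)
After 9 (propagate distance d=43 (to screen)): x=-1972969/806400 (≈-2.4466) theta=-48119/161280 (≈-0.2984)
|theta_initial|=0.4000 |theta_final|=48119/161280 (≈0.2984) -> not increased

Answer: no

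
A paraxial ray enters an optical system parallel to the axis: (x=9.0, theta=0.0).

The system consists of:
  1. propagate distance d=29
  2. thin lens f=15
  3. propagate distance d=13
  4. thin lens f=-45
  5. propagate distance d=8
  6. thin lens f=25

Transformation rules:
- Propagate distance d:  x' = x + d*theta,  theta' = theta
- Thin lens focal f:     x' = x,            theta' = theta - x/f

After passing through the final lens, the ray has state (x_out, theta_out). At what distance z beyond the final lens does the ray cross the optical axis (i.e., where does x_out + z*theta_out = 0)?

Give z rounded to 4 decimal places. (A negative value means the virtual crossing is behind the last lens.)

Initial: x=9.0000 theta=0.0000
After 1 (propagate distance d=29): x=9.0000 theta=0.0000
After 2 (thin lens f=15): x=9.0000 theta=-0.6000
After 3 (propagate distance d=13): x=1.2000 theta=-0.6000
After 4 (thin lens f=-45): x=1.2000 theta=-43/75 (≈-0.5733)
After 5 (propagate distance d=8): x=-254/75 (≈-3.3867) theta=-43/75 (≈-0.5733)
After 6 (thin lens f=25): x=-254/75 (≈-3.3867) theta=-821/1875 (≈-0.4379)
z_focus = -x_out/theta_out = -(-254/75)/(-821/1875) = -6350/821 ≈ -7.7345
Rounded to 4 decimal places: z = -7.7345

Answer: -7.7345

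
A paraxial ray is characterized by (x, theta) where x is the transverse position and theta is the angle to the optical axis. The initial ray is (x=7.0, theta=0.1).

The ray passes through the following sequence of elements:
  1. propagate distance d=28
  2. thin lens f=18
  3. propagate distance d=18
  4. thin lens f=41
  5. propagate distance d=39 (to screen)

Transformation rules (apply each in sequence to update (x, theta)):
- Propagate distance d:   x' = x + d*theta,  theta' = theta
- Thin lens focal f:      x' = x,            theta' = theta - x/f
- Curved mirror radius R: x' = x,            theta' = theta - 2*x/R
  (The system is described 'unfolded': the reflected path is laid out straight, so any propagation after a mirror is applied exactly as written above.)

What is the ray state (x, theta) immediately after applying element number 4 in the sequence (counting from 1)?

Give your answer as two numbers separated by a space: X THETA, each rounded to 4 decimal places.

Answer: 1.8000 -0.4883

Derivation:
Initial: x=7.0000 theta=0.1000
After 1 (propagate distance d=28): x=9.8000 theta=0.1000
After 2 (thin lens f=18): x=9.8000 theta=-4/9 (≈-0.4444)
After 3 (propagate distance d=18): x=1.8000 theta=-4/9 (≈-0.4444)
After 4 (thin lens f=41): x=1.8000 theta=-901/1845 (≈-0.4883)
Rounded to 4 decimal places: x = 1.8000, theta = -0.4883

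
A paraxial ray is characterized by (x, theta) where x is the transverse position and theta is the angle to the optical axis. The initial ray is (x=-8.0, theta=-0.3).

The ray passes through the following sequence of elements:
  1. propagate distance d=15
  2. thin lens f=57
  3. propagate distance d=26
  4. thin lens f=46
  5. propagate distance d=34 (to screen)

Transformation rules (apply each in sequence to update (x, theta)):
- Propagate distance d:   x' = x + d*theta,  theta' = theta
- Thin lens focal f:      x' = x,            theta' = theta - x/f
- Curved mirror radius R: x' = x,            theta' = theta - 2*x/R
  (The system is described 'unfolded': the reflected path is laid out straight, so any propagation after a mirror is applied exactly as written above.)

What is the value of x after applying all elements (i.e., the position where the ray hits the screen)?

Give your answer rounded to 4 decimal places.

Answer: -6.5521

Derivation:
Initial: x=-8.0000 theta=-0.3000
After 1 (propagate distance d=15): x=-12.5000 theta=-0.3000
After 2 (thin lens f=57): x=-12.5000 theta=-23/285 (≈-0.0807)
After 3 (propagate distance d=26): x=-8321/570 (≈-14.5982) theta=-23/285 (≈-0.0807)
After 4 (thin lens f=46): x=-8321/570 (≈-14.5982) theta=1241/5244 (≈0.2367)
After 5 (propagate distance d=34 (to screen)): x=-42949/6555 (≈-6.5521) theta=1241/5244 (≈0.2367)
Rounded to 4 decimal places: x = -6.5521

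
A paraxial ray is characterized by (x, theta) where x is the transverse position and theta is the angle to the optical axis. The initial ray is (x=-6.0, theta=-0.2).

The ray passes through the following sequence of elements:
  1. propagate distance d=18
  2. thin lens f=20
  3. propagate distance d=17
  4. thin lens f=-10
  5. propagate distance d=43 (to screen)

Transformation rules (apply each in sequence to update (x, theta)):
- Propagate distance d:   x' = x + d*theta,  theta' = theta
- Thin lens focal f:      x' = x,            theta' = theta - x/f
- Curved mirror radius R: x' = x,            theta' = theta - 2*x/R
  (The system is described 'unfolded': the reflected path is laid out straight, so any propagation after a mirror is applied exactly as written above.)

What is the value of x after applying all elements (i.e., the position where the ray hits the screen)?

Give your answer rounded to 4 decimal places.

Initial: x=-6.0000 theta=-0.2000
After 1 (propagate distance d=18): x=-9.6000 theta=-0.2000
After 2 (thin lens f=20): x=-9.6000 theta=0.2800
After 3 (propagate distance d=17): x=-4.8400 theta=0.2800
After 4 (thin lens f=-10): x=-4.8400 theta=-0.2040
After 5 (propagate distance d=43 (to screen)): x=-13.6120 theta=-0.2040
Rounded to 4 decimal places: x = -13.6120

Answer: -13.6120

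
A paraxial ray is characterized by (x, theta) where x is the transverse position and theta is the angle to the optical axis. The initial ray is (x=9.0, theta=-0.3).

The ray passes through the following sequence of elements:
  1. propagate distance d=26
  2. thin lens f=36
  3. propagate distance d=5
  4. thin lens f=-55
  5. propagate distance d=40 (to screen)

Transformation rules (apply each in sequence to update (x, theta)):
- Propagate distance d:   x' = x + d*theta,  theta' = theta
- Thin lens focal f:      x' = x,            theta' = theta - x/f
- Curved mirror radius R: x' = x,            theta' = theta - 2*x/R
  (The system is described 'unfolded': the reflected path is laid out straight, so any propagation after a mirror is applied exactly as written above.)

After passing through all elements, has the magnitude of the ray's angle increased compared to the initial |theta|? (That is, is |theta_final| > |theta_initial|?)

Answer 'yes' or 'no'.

Initial: x=9.0000 theta=-0.3000
After 1 (propagate distance d=26): x=1.2000 theta=-0.3000
After 2 (thin lens f=36): x=1.2000 theta=-1/3 (≈-0.3333)
After 3 (propagate distance d=5): x=-7/15 (≈-0.4667) theta=-1/3 (≈-0.3333)
After 4 (thin lens f=-55): x=-7/15 (≈-0.4667) theta=-94/275 (≈-0.3418)
After 5 (propagate distance d=40 (to screen)): x=-2333/165 (≈-14.1394) theta=-94/275 (≈-0.3418)
|theta_initial|=0.3000 |theta_final|=94/275 (≈0.3418) -> increased

Answer: yes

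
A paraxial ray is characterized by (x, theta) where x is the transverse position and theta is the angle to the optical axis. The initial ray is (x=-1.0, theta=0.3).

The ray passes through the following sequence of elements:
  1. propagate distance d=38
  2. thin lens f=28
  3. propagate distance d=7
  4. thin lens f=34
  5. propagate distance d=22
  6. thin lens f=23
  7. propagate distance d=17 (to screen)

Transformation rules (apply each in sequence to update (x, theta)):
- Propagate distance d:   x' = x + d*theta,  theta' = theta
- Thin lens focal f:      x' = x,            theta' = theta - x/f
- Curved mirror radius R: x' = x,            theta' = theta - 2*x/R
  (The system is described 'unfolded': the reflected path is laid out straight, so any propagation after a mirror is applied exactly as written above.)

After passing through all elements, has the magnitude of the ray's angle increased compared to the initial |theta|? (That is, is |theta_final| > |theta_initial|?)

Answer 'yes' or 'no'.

Answer: yes

Derivation:
Initial: x=-1.0000 theta=0.3000
After 1 (propagate distance d=38): x=10.4000 theta=0.3000
After 2 (thin lens f=28): x=10.4000 theta=-1/14 (≈-0.0714)
After 3 (propagate distance d=7): x=9.9000 theta=-1/14 (≈-0.0714)
After 4 (thin lens f=34): x=9.9000 theta=-863/2380 (≈-0.3626)
After 5 (propagate distance d=22): x=1144/595 (≈1.9227) theta=-863/2380 (≈-0.3626)
After 6 (thin lens f=23): x=1144/595 (≈1.9227) theta=-4885/10948 (≈-0.4462)
After 7 (propagate distance d=17 (to screen)): x=-309977/54740 (≈-5.6627) theta=-4885/10948 (≈-0.4462)
|theta_initial|=0.3000 |theta_final|=4885/10948 (≈0.4462) -> increased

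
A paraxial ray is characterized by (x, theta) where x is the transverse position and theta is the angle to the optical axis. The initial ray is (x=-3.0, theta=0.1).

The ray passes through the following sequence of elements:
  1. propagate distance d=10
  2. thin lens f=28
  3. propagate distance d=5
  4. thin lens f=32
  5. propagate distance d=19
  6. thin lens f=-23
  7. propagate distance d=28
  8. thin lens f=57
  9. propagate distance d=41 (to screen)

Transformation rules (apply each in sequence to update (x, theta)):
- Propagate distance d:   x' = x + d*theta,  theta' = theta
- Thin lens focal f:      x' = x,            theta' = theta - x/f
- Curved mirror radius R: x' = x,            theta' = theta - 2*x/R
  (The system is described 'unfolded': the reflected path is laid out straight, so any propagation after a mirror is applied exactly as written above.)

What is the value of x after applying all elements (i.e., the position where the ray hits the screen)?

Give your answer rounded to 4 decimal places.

Initial: x=-3.0000 theta=0.1000
After 1 (propagate distance d=10): x=-2.0000 theta=0.1000
After 2 (thin lens f=28): x=-2.0000 theta=6/35 (≈0.1714)
After 3 (propagate distance d=5): x=-8/7 (≈-1.1429) theta=6/35 (≈0.1714)
After 4 (thin lens f=32): x=-8/7 (≈-1.1429) theta=29/140 (≈0.2071)
After 5 (propagate distance d=19): x=391/140 (≈2.7929) theta=29/140 (≈0.2071)
After 6 (thin lens f=-23): x=391/140 (≈2.7929) theta=23/70 (≈0.3286)
After 7 (propagate distance d=28): x=1679/140 (≈11.9929) theta=23/70 (≈0.3286)
After 8 (thin lens f=57): x=1679/140 (≈11.9929) theta=943/7980 (≈0.1182)
After 9 (propagate distance d=41 (to screen)): x=67183/3990 (≈16.8378) theta=943/7980 (≈0.1182)
Rounded to 4 decimal places: x = 16.8378

Answer: 16.8378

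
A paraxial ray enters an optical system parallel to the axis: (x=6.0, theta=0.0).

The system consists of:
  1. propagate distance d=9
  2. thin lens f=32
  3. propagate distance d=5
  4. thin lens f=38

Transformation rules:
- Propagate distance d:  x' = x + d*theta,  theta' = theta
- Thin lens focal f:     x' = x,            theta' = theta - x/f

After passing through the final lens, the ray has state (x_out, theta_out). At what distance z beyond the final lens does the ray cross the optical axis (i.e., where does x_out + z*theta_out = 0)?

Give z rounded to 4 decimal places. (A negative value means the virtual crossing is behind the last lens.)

Answer: 15.7846

Derivation:
Initial: x=6.0000 theta=0.0000
After 1 (propagate distance d=9): x=6.0000 theta=0.0000
After 2 (thin lens f=32): x=6.0000 theta=-0.1875
After 3 (propagate distance d=5): x=5.0625 theta=-0.1875
After 4 (thin lens f=38): x=5.0625 theta=-195/608 (≈-0.3207)
z_focus = -x_out/theta_out = -(5.0625)/(-195/608) = 1026/65 ≈ 15.7846
Rounded to 4 decimal places: z = 15.7846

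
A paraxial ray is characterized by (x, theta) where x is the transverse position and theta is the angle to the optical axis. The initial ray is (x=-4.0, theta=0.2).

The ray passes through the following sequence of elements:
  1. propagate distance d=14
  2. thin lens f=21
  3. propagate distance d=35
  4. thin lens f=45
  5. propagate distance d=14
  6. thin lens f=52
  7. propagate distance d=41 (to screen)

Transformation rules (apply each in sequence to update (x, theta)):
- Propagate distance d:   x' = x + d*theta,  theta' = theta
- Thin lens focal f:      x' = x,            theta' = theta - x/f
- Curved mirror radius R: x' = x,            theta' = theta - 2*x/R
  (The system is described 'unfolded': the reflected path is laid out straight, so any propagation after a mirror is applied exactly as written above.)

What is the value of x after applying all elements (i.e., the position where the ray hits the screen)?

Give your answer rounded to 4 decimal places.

Initial: x=-4.0000 theta=0.2000
After 1 (propagate distance d=14): x=-1.2000 theta=0.2000
After 2 (thin lens f=21): x=-1.2000 theta=9/35 (≈0.2571)
After 3 (propagate distance d=35): x=7.8000 theta=9/35 (≈0.2571)
After 4 (thin lens f=45): x=7.8000 theta=44/525 (≈0.0838)
After 5 (propagate distance d=14): x=673/75 (≈8.9733) theta=44/525 (≈0.0838)
After 6 (thin lens f=52): x=673/75 (≈8.9733) theta=-2423/27300 (≈-0.0888)
After 7 (propagate distance d=41 (to screen)): x=48543/9100 (≈5.3344) theta=-2423/27300 (≈-0.0888)
Rounded to 4 decimal places: x = 5.3344

Answer: 5.3344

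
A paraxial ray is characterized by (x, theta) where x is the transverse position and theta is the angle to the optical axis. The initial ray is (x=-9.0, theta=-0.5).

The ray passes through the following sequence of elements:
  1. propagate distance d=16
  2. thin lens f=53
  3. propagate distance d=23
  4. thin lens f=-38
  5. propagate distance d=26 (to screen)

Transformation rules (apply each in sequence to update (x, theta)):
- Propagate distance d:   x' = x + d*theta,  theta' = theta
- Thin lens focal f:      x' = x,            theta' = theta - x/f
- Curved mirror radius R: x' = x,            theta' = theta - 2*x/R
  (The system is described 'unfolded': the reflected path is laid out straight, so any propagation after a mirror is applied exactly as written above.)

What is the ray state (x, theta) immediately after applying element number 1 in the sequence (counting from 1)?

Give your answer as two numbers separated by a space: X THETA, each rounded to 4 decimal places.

Initial: x=-9.0000 theta=-0.5000
After 1 (propagate distance d=16): x=-17.0000 theta=-0.5000
Rounded to 4 decimal places: x = -17.0000, theta = -0.5000

Answer: -17.0000 -0.5000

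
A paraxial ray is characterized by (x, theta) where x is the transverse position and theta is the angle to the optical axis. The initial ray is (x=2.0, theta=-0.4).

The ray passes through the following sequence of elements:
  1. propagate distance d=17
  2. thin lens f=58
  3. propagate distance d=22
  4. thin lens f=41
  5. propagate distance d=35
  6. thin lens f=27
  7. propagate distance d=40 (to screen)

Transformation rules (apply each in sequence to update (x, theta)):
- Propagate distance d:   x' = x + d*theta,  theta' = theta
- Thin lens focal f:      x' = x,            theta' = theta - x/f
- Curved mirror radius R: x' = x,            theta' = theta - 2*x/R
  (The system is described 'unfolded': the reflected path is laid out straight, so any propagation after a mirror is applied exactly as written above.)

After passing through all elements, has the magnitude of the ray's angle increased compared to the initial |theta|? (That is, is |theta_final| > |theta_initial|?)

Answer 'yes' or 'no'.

Answer: yes

Derivation:
Initial: x=2.0000 theta=-0.4000
After 1 (propagate distance d=17): x=-4.8000 theta=-0.4000
After 2 (thin lens f=58): x=-4.8000 theta=-46/145 (≈-0.3172)
After 3 (propagate distance d=22): x=-1708/145 (≈-11.7793) theta=-46/145 (≈-0.3172)
After 4 (thin lens f=41): x=-1708/145 (≈-11.7793) theta=-178/5945 (≈-0.0299)
After 5 (propagate distance d=35): x=-76258/5945 (≈-12.8272) theta=-178/5945 (≈-0.0299)
After 6 (thin lens f=27): x=-76258/5945 (≈-12.8272) theta=71452/160515 (≈0.4451)
After 7 (propagate distance d=40 (to screen)): x=799114/160515 (≈4.9784) theta=71452/160515 (≈0.4451)
|theta_initial|=0.4000 |theta_final|=71452/160515 (≈0.4451) -> increased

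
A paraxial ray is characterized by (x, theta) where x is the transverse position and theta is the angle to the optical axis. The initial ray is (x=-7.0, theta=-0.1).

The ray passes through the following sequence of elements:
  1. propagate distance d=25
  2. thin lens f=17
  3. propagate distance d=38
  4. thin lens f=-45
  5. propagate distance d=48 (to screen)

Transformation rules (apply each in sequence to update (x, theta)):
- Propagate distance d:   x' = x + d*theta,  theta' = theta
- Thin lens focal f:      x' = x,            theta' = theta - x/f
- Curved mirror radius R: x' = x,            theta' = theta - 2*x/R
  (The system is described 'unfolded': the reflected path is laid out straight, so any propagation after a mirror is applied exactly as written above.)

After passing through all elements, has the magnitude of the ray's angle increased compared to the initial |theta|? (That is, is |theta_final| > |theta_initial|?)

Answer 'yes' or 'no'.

Initial: x=-7.0000 theta=-0.1000
After 1 (propagate distance d=25): x=-9.5000 theta=-0.1000
After 2 (thin lens f=17): x=-9.5000 theta=39/85 (≈0.4588)
After 3 (propagate distance d=38): x=1349/170 (≈7.9353) theta=39/85 (≈0.4588)
After 4 (thin lens f=-45): x=1349/170 (≈7.9353) theta=4859/7650 (≈0.6352)
After 5 (propagate distance d=48 (to screen)): x=97979/2550 (≈38.4231) theta=4859/7650 (≈0.6352)
|theta_initial|=0.1000 |theta_final|=4859/7650 (≈0.6352) -> increased

Answer: yes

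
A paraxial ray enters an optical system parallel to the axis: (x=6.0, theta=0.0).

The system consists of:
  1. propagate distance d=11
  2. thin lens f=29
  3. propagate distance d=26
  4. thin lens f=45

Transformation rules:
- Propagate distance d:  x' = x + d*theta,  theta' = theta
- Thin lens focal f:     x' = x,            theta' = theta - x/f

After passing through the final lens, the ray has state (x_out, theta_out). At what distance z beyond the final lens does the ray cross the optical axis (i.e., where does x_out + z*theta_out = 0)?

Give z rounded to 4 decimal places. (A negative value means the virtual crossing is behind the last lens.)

Answer: 2.8125

Derivation:
Initial: x=6.0000 theta=0.0000
After 1 (propagate distance d=11): x=6.0000 theta=0.0000
After 2 (thin lens f=29): x=6.0000 theta=-6/29 (≈-0.2069)
After 3 (propagate distance d=26): x=18/29 (≈0.6207) theta=-6/29 (≈-0.2069)
After 4 (thin lens f=45): x=18/29 (≈0.6207) theta=-32/145 (≈-0.2207)
z_focus = -x_out/theta_out = -(18/29)/(-32/145) = 2.8125
Rounded to 4 decimal places: z = 2.8125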